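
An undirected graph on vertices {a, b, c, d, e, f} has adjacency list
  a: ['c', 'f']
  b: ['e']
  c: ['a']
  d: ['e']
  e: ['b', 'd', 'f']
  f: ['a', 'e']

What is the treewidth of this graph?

1

A width-1 tree decomposition is:
Bags: B1 = {d, e}  B2 = {e, f}  B3 = {b, e}  B4 = {a, f}  B5 = {a, c}
Tree: B1–B2, B1–B3, B2–B4, B4–B5
The largest bag has 2 vertices, giving width 1; this decomposition certifies tw(G) ≤ 1. G has an edge, so its treewidth is at least 1. Combining the bounds, tw(G) = 1.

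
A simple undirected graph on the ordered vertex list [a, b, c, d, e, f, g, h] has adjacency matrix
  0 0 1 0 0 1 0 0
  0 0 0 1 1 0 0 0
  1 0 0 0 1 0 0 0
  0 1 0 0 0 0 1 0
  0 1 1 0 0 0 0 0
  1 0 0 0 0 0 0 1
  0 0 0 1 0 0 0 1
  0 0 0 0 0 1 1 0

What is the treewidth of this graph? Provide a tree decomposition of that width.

The largest bag has 3 vertices, giving width 2; this decomposition certifies tw(G) ≤ 2. For the lower bound, G contains the cycle d–b–e–c–a–f–h–g–d, so G is not a forest; only forests have treewidth ≤ 1, hence tw(G) ≥ 2. The upper and lower bounds meet at 2, so that is the treewidth.

Treewidth 2.
Bags: B1 = {b, d, e}  B2 = {c, d, e}  B3 = {a, c, d}  B4 = {a, d, f}  B5 = {d, f, h}  B6 = {d, g, h}
Tree: B1–B2, B2–B3, B3–B4, B4–B5, B5–B6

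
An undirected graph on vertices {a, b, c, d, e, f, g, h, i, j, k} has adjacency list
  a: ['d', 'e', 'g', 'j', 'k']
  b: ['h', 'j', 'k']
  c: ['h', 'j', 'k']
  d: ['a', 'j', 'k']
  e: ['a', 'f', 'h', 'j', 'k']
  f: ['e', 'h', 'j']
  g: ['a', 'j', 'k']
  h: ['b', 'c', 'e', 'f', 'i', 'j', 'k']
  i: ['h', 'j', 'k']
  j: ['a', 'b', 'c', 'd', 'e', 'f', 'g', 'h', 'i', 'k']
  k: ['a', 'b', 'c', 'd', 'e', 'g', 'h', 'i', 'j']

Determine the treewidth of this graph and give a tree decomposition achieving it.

Treewidth 3.
One optimal decomposition is:
Bags: B1 = {h, i, j, k}  B2 = {c, h, j, k}  B3 = {e, h, j, k}  B4 = {e, f, h, j}  B5 = {a, e, j, k}  B6 = {a, g, j, k}  B7 = {b, h, j, k}  B8 = {a, d, j, k}
Tree: B1–B2, B2–B3, B3–B4, B3–B5, B5–B6, B2–B7, B5–B8

Each bag holds 4 vertices, so the decomposition has width 3, which upper-bounds the treewidth. Conversely, {e, f, h, j} is a clique of size 4, and the vertices of any clique must share a bag in every tree decomposition; so some bag has ≥ 4 vertices and tw(G) ≥ 3. The upper and lower bounds meet at 3, so that is the treewidth.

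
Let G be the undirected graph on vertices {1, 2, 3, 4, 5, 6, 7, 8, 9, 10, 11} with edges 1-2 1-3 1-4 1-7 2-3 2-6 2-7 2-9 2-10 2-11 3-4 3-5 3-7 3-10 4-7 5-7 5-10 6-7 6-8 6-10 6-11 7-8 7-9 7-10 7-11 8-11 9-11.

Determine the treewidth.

3

A width-3 tree decomposition is:
Bags: B1 = {3, 5, 7, 10}  B2 = {2, 3, 7, 10}  B3 = {1, 2, 3, 7}  B4 = {2, 6, 7, 10}  B5 = {2, 6, 7, 11}  B6 = {1, 3, 4, 7}  B7 = {6, 7, 8, 11}  B8 = {2, 7, 9, 11}
Tree: B1–B2, B2–B3, B2–B4, B4–B5, B3–B6, B5–B7, B5–B8
The largest bag has 4 vertices, giving width 3; this decomposition certifies tw(G) ≤ 3. For the lower bound, the 4 vertices {6, 7, 8, 11} are pairwise adjacent, and any tree decomposition puts a clique entirely inside one bag — forcing width ≥ 3. Combining the bounds, tw(G) = 3.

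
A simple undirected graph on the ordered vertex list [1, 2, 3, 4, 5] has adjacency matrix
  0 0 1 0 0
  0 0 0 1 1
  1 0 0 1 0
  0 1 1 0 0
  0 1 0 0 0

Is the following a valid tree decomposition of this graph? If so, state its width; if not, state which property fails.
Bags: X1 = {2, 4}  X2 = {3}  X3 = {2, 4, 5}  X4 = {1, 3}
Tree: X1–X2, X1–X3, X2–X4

No — edge (4,3) lies in no bag.

A tree decomposition must satisfy three properties: every vertex lies in some bag; for every edge, both endpoints lie together in some bag; and for every vertex, the bags containing it form a connected subtree. Here edge (4,3) lies in no bag, so the decomposition is invalid.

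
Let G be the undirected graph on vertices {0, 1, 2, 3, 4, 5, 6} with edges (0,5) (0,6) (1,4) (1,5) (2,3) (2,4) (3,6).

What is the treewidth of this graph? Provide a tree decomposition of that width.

Each bag holds 3 vertices, so the decomposition has width 2, which upper-bounds the treewidth. For the lower bound, G contains the cycle 0–6–3–2–4–1–5–0, so G is not a forest; only forests have treewidth ≤ 1, hence tw(G) ≥ 2. Hence tw(G) = 2 exactly.

Treewidth 2.
Bags: B1 = {0, 3, 6}  B2 = {0, 2, 3}  B3 = {0, 2, 4}  B4 = {0, 1, 4}  B5 = {0, 1, 5}
Tree: B1–B2, B2–B3, B3–B4, B4–B5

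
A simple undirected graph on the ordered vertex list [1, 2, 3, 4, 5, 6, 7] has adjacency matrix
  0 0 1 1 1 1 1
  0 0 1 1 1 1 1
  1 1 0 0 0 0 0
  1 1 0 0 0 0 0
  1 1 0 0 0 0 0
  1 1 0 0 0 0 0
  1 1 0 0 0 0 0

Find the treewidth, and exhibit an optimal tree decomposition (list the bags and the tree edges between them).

Every bag has size at most 3, so the width is 3 − 1 = 2 and tw(G) ≤ 2. The edges 2–7–1–6–2 form a cycle, so G is not a tree and its treewidth is at least 2. Therefore the treewidth is 2.

Treewidth 2.
Bags: B1 = {1, 2, 7}  B2 = {1, 2, 6}  B3 = {1, 2, 4}  B4 = {1, 2, 3}  B5 = {1, 2, 5}
Tree: B1–B2, B2–B3, B3–B4, B4–B5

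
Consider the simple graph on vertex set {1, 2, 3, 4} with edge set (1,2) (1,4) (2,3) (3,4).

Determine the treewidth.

2

A width-2 tree decomposition is:
Bags: B1 = {2, 3, 4}  B2 = {1, 2, 4}
Tree: B1–B2
The largest bag has 3 vertices, giving width 2; this decomposition certifies tw(G) ≤ 2. For the lower bound, G contains the cycle 4–3–2–1–4, so G is not a forest; only forests have treewidth ≤ 1, hence tw(G) ≥ 2. Therefore the treewidth is 2.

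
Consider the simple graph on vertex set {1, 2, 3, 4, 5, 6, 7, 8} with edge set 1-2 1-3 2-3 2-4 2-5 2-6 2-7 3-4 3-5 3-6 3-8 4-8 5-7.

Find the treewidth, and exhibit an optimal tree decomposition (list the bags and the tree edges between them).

Treewidth 2.
Bags: B1 = {2, 5, 7}  B2 = {2, 3, 5}  B3 = {2, 3, 4}  B4 = {3, 4, 8}  B5 = {2, 3, 6}  B6 = {1, 2, 3}
Tree: B1–B2, B2–B3, B3–B4, B2–B5, B5–B6

Each bag holds 3 vertices, so the decomposition has width 2, which upper-bounds the treewidth. On the other hand G contains the 3-clique {3, 4, 8}. A clique must lie in a single bag of any decomposition, so no decomposition can have width below 2. The upper and lower bounds meet at 2, so that is the treewidth.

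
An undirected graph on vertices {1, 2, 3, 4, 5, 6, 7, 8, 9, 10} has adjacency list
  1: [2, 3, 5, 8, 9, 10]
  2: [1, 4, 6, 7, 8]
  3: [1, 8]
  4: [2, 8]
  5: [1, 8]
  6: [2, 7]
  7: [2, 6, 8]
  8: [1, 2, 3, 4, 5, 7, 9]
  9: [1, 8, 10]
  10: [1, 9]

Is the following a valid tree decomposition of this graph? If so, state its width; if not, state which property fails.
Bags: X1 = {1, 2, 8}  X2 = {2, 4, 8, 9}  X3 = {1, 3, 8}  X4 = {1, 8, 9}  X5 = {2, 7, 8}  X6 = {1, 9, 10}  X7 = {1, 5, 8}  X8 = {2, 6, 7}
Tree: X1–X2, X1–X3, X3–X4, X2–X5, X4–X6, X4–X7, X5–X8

No — bags containing vertex 9 are not connected in the tree.

A tree decomposition must satisfy three properties: every vertex lies in some bag; for every edge, both endpoints lie together in some bag; and for every vertex, the bags containing it form a connected subtree. Here bags containing vertex 9 are not connected in the tree, so the decomposition is invalid.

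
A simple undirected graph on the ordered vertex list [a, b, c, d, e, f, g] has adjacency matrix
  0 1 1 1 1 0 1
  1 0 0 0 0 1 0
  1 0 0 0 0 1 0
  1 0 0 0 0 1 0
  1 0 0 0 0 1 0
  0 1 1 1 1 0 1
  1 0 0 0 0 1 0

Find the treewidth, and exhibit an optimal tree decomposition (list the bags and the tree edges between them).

The largest bag has 3 vertices, giving width 2; this decomposition certifies tw(G) ≤ 2. For the lower bound, G contains the cycle a–c–f–b–a, so G is not a forest; only forests have treewidth ≤ 1, hence tw(G) ≥ 2. Therefore the treewidth is 2.

Treewidth 2.
One such decomposition:
Bags: B1 = {a, c, f}  B2 = {a, b, f}  B3 = {a, f, g}  B4 = {a, d, f}  B5 = {a, e, f}
Tree: B1–B2, B2–B3, B3–B4, B4–B5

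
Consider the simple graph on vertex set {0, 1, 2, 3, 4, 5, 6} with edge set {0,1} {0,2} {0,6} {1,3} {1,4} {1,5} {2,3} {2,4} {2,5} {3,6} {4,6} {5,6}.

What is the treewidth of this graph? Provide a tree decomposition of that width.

The largest bag has 4 vertices, giving width 3; this decomposition certifies tw(G) ≤ 3. For the lower bound: the 4 vertex sets {4,6}, {2,3}, {1}, {5} are disjoint, each induces a connected subgraph, and every pair is joined by at least one edge of G. Contracting each set to a single vertex therefore yields K_{4} as a minor, and since treewidth is minor-monotone, tw(G) ≥ tw(K_{4}) = 3. Combining the bounds, tw(G) = 3.

Treewidth 3.
One optimal decomposition is:
Bags: B1 = {1, 2, 4, 6}  B2 = {1, 2, 3, 6}  B3 = {1, 2, 5, 6}  B4 = {0, 1, 2, 6}
Tree: B1–B2, B2–B3, B3–B4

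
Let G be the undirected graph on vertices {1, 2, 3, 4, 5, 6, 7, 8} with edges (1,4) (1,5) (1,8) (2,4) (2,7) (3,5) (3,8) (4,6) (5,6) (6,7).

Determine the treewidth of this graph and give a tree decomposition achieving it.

The largest bag has 3 vertices, giving width 2; this decomposition certifies tw(G) ≤ 2. For the lower bound, G contains the cycle 2–7–6–4–2, so G is not a forest; only forests have treewidth ≤ 1, hence tw(G) ≥ 2. Hence tw(G) = 2 exactly.

Treewidth 2.
One such decomposition:
Bags: B1 = {2, 4, 7}  B2 = {4, 6, 7}  B3 = {1, 4, 6}  B4 = {1, 5, 6}  B5 = {1, 5, 8}  B6 = {3, 5, 8}
Tree: B1–B2, B2–B3, B3–B4, B4–B5, B5–B6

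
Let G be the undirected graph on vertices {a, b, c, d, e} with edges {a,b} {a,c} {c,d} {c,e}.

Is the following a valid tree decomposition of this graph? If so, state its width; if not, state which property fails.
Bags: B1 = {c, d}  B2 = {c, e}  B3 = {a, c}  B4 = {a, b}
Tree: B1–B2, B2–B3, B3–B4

Yes; width 1.

Every vertex of G appears in some bag (union = {a, b, c, d, e}); every edge is covered by a bag; and for each vertex v the set of bags containing v is connected in the bag tree. The decomposition is therefore valid. The largest bag has 2 vertices, so the width is 1.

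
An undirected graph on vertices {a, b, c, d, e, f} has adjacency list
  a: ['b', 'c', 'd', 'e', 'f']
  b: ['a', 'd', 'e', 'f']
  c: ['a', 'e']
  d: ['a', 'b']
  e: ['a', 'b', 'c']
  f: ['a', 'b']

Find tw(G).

A width-2 tree decomposition is:
Bags: B1 = {a, b, d}  B2 = {a, b, e}  B3 = {a, c, e}  B4 = {a, b, f}
Tree: B1–B2, B2–B3, B2–B4
Each bag holds 3 vertices, so the decomposition has width 2, which upper-bounds the treewidth. Conversely, {a, c, e} is a clique of size 3, and the vertices of any clique must share a bag in every tree decomposition; so some bag has ≥ 3 vertices and tw(G) ≥ 2. Combining the bounds, tw(G) = 2.

2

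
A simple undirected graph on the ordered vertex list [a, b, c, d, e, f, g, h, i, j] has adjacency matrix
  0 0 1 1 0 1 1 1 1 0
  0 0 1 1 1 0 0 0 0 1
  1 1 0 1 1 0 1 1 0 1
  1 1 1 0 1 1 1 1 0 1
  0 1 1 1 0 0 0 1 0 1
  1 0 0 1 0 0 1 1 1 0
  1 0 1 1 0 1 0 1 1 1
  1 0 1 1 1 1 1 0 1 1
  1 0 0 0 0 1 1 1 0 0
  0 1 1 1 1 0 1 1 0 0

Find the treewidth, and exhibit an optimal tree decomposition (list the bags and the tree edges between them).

Treewidth 4.
One optimal decomposition is:
Bags: B1 = {c, d, g, h, j}  B2 = {c, d, e, h, j}  B3 = {a, c, d, g, h}  B4 = {a, d, f, g, h}  B5 = {a, f, g, h, i}  B6 = {b, c, d, e, j}
Tree: B1–B2, B1–B3, B3–B4, B4–B5, B2–B6

Every bag has size at most 5, so the width is 5 − 1 = 4 and tw(G) ≤ 4. Conversely, {c, d, g, h, j} is a clique of size 5, and the vertices of any clique must share a bag in every tree decomposition; so some bag has ≥ 5 vertices and tw(G) ≥ 4. Hence tw(G) = 4 exactly.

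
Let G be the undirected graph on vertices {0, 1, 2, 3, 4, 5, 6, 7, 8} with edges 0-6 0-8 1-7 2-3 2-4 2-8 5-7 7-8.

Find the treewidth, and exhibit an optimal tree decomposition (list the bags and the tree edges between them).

Treewidth 1.
One such decomposition:
Bags: B1 = {2, 8}  B2 = {0, 8}  B3 = {7, 8}  B4 = {2, 3}  B5 = {2, 4}  B6 = {5, 7}  B7 = {0, 6}  B8 = {1, 7}
Tree: B1–B2, B1–B3, B1–B4, B4–B5, B3–B6, B2–B7, B3–B8

Each bag holds 2 vertices, so the decomposition has width 1, which upper-bounds the treewidth. G has an edge, so its treewidth is at least 1. Hence tw(G) = 1 exactly.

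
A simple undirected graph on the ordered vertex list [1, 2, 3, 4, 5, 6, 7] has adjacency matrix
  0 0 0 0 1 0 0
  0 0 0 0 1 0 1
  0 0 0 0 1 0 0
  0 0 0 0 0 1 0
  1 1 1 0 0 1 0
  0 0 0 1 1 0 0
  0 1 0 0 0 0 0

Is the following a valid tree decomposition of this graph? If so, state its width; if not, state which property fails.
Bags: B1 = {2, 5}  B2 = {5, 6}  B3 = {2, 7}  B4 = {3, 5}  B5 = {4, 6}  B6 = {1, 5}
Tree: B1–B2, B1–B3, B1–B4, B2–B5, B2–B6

Yes; width 1.

Every vertex of G appears in some bag (union = {1, 2, 3, 4, 5, 6, 7}); every edge is covered by a bag; and for each vertex v the set of bags containing v is connected in the bag tree. The decomposition is therefore valid. The largest bag has 2 vertices, so the width is 1.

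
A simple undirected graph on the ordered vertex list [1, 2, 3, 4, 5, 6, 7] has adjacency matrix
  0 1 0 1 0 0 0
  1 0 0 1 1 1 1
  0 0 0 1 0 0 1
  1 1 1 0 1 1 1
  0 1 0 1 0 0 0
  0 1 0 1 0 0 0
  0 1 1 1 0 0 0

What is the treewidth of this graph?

A width-2 tree decomposition is:
Bags: B1 = {2, 4, 6}  B2 = {1, 2, 4}  B3 = {2, 4, 5}  B4 = {2, 4, 7}  B5 = {3, 4, 7}
Tree: B1–B2, B2–B3, B3–B4, B4–B5
The largest bag has 3 vertices, giving width 2; this decomposition certifies tw(G) ≤ 2. On the other hand G contains the 3-clique {1, 2, 4}. A clique must lie in a single bag of any decomposition, so no decomposition can have width below 2. Therefore the treewidth is 2.

2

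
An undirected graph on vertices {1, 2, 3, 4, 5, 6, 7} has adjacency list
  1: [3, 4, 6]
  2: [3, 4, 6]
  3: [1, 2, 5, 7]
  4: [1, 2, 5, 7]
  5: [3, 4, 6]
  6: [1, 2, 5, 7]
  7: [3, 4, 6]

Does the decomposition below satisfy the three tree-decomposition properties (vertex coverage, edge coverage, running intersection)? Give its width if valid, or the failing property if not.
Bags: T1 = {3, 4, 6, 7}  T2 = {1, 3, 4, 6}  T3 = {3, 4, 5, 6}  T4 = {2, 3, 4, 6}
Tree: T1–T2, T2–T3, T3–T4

Checking the three conditions: (i) the bags cover all of {1, 2, 3, 4, 5, 6, 7}; (ii) for each edge, some bag contains both endpoints; (iii) the bags containing any fixed vertex form a subtree. All hold, so the decomposition is valid with width 4 − 1 = 3.

Yes; width 3.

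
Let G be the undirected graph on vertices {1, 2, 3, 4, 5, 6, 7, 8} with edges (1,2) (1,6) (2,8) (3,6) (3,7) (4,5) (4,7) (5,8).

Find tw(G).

2

A width-2 tree decomposition is:
Bags: B1 = {3, 4, 7}  B2 = {3, 4, 6}  B3 = {1, 4, 6}  B4 = {1, 2, 4}  B5 = {2, 4, 8}  B6 = {4, 5, 8}
Tree: B1–B2, B2–B3, B3–B4, B4–B5, B5–B6
The largest bag has 3 vertices, giving width 2; this decomposition certifies tw(G) ≤ 2. For the lower bound, G contains the cycle 4–7–3–6–1–2–8–5–4, so G is not a forest; only forests have treewidth ≤ 1, hence tw(G) ≥ 2. The upper and lower bounds meet at 2, so that is the treewidth.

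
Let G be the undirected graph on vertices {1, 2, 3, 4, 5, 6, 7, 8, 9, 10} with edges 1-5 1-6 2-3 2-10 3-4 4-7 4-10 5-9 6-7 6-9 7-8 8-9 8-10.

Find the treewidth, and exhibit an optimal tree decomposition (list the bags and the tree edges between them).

Treewidth 2.
One optimal decomposition is:
Bags: B1 = {2, 3, 10}  B2 = {3, 4, 10}  B3 = {4, 8, 10}  B4 = {4, 7, 8}  B5 = {7, 8, 9}  B6 = {6, 7, 9}  B7 = {5, 6, 9}  B8 = {1, 5, 6}
Tree: B1–B2, B2–B3, B3–B4, B4–B5, B5–B6, B6–B7, B7–B8

Each bag holds 3 vertices, so the decomposition has width 2, which upper-bounds the treewidth. Since 2–3–4–10–2 is a cycle in G, G is not acyclic. Forests are exactly the graphs of treewidth ≤ 1, so tw(G) ≥ 2. Combining the bounds, tw(G) = 2.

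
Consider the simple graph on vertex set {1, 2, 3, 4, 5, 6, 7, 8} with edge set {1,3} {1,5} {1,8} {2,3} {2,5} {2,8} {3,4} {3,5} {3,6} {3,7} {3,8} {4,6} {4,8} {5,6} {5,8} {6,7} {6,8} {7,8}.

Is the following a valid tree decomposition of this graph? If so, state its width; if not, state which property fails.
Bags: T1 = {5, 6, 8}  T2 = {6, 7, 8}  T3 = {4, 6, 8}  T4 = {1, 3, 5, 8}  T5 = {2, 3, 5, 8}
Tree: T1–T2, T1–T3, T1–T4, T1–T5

A tree decomposition must satisfy three properties: every vertex lies in some bag; for every edge, both endpoints lie together in some bag; and for every vertex, the bags containing it form a connected subtree. Here edge (3,6) lies in no bag, so the decomposition is invalid.

No — edge (3,6) lies in no bag.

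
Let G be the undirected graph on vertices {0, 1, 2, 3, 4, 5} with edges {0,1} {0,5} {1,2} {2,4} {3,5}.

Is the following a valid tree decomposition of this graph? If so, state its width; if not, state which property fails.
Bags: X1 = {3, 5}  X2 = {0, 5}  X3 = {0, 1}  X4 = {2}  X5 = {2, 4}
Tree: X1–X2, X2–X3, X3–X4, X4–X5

No — edge (1,2) lies in no bag.

A tree decomposition must satisfy three properties: every vertex lies in some bag; for every edge, both endpoints lie together in some bag; and for every vertex, the bags containing it form a connected subtree. Here edge (1,2) lies in no bag, so the decomposition is invalid.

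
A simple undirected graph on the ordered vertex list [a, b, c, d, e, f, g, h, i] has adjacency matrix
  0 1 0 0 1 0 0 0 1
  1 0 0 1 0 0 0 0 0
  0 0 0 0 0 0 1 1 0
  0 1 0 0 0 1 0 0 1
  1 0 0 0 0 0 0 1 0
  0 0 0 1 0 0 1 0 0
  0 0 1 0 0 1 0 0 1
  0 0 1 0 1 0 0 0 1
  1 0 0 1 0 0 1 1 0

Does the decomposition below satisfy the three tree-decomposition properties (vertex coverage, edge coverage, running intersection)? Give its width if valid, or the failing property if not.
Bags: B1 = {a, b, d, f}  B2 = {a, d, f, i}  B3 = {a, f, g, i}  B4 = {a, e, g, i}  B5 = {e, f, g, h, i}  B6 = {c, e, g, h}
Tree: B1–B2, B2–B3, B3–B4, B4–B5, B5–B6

No — bags containing vertex f are not connected in the tree.

A tree decomposition must satisfy three properties: every vertex lies in some bag; for every edge, both endpoints lie together in some bag; and for every vertex, the bags containing it form a connected subtree. Here bags containing vertex f are not connected in the tree, so the decomposition is invalid.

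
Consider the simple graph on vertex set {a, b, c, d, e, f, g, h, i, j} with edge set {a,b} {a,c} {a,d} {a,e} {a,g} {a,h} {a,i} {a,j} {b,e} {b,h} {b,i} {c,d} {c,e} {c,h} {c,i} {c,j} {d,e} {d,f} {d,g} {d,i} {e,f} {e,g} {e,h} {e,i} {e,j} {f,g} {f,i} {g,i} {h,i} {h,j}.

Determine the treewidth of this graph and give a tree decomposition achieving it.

Treewidth 4.
One such decomposition:
Bags: B1 = {a, d, e, g, i}  B2 = {a, c, d, e, i}  B3 = {a, c, e, h, i}  B4 = {a, b, e, h, i}  B5 = {d, e, f, g, i}  B6 = {a, c, e, h, j}
Tree: B1–B2, B2–B3, B3–B4, B1–B5, B3–B6

Each bag holds 5 vertices, so the decomposition has width 4, which upper-bounds the treewidth. For the lower bound, the 5 vertices {a, c, e, h, j} are pairwise adjacent, and any tree decomposition puts a clique entirely inside one bag — forcing width ≥ 4. Hence tw(G) = 4 exactly.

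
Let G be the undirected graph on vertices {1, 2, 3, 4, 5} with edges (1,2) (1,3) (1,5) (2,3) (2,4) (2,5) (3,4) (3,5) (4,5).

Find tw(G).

A width-3 tree decomposition is:
Bags: B1 = {1, 2, 3, 5}  B2 = {2, 3, 4, 5}
Tree: B1–B2
Each bag holds 4 vertices, so the decomposition has width 3, which upper-bounds the treewidth. On the other hand G contains the 4-clique {1, 2, 3, 5}. A clique must lie in a single bag of any decomposition, so no decomposition can have width below 3. Hence tw(G) = 3 exactly.

3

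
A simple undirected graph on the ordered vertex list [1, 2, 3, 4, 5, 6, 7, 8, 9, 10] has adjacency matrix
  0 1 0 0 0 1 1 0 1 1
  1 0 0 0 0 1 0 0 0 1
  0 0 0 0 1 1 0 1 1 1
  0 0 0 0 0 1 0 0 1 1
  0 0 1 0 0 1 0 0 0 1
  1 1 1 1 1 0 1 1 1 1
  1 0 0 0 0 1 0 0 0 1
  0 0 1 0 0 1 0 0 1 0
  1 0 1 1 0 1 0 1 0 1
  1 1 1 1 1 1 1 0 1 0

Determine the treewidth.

A width-3 tree decomposition is:
Bags: B1 = {1, 6, 9, 10}  B2 = {1, 6, 7, 10}  B3 = {3, 6, 9, 10}  B4 = {3, 5, 6, 10}  B5 = {3, 6, 8, 9}  B6 = {1, 2, 6, 10}  B7 = {4, 6, 9, 10}
Tree: B1–B2, B1–B3, B3–B4, B3–B5, B1–B6, B1–B7
The largest bag has 4 vertices, giving width 3; this decomposition certifies tw(G) ≤ 3. For the lower bound, the 4 vertices {3, 6, 8, 9} are pairwise adjacent, and any tree decomposition puts a clique entirely inside one bag — forcing width ≥ 3. Hence tw(G) = 3 exactly.

3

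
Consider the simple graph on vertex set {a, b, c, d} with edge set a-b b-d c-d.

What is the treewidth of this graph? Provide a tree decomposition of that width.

Each bag holds 2 vertices, so the decomposition has width 1, which upper-bounds the treewidth. Since G has at least one edge (e.g. c–d), it is not an edgeless graph, so tw(G) ≥ 1. Combining the bounds, tw(G) = 1.

Treewidth 1.
One optimal decomposition is:
Bags: B1 = {c, d}  B2 = {b, d}  B3 = {a, b}
Tree: B1–B2, B2–B3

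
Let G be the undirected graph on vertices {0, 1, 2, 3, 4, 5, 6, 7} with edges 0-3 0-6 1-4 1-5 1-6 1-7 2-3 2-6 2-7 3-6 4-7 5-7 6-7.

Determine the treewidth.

2

A width-2 tree decomposition is:
Bags: B1 = {1, 6, 7}  B2 = {1, 5, 7}  B3 = {2, 6, 7}  B4 = {2, 3, 6}  B5 = {0, 3, 6}  B6 = {1, 4, 7}
Tree: B1–B2, B1–B3, B3–B4, B4–B5, B1–B6
The largest bag has 3 vertices, giving width 2; this decomposition certifies tw(G) ≤ 2. On the other hand G contains the 3-clique {1, 4, 7}. A clique must lie in a single bag of any decomposition, so no decomposition can have width below 2. Hence tw(G) = 2 exactly.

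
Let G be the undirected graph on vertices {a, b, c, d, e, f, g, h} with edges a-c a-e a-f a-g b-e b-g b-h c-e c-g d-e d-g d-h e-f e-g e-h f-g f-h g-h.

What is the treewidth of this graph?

3

A width-3 tree decomposition is:
Bags: B1 = {a, e, f, g}  B2 = {e, f, g, h}  B3 = {d, e, g, h}  B4 = {a, c, e, g}  B5 = {b, e, g, h}
Tree: B1–B2, B2–B3, B1–B4, B3–B5
Each bag holds 4 vertices, so the decomposition has width 3, which upper-bounds the treewidth. Conversely, {d, e, g, h} is a clique of size 4, and the vertices of any clique must share a bag in every tree decomposition; so some bag has ≥ 4 vertices and tw(G) ≥ 3. Combining the bounds, tw(G) = 3.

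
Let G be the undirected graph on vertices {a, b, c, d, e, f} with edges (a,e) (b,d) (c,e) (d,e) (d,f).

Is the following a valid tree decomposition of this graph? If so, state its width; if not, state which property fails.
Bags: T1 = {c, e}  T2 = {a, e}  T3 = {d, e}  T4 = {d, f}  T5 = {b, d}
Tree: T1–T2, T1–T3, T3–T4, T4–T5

Yes; width 1.

Every vertex of G appears in some bag (union = {a, b, c, d, e, f}); every edge is covered by a bag; and for each vertex v the set of bags containing v is connected in the bag tree. The decomposition is therefore valid. The largest bag has 2 vertices, so the width is 1.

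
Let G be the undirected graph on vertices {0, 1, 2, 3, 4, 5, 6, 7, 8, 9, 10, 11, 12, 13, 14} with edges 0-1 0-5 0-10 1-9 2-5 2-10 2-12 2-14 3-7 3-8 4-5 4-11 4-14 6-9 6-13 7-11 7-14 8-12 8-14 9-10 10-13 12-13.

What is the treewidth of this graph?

A width-3 tree decomposition is:
Bags: B1 = {3, 7, 8, 11}  B2 = {7, 8, 11, 14}  B3 = {4, 8, 11, 14}  B4 = {4, 8, 12, 14}  B5 = {2, 4, 12, 14}  B6 = {2, 4, 5, 12}  B7 = {2, 5, 12, 13}  B8 = {2, 5, 10, 13}  B9 = {0, 5, 10, 13}  B10 = {0, 6, 10, 13}  B11 = {0, 6, 9, 10}  B12 = {0, 1, 6, 9}
Tree: B1–B2, B2–B3, B3–B4, B4–B5, B5–B6, B6–B7, B7–B8, B8–B9, B9–B10, B10–B11, B11–B12
The largest bag has 4 vertices, giving width 3; this decomposition certifies tw(G) ≤ 3. For the lower bound: the 4 vertex sets {3,7,11}, {8}, {14}, {2,4,5,12} are disjoint, each induces a connected subgraph, and every pair is joined by at least one edge of G. Contracting each set to a single vertex therefore yields K_{4} as a minor, and since treewidth is minor-monotone, tw(G) ≥ tw(K_{4}) = 3. Combining the bounds, tw(G) = 3.

3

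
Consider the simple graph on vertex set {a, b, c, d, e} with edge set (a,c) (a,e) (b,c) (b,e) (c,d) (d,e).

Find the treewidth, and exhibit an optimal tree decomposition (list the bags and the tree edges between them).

The largest bag has 3 vertices, giving width 2; this decomposition certifies tw(G) ≤ 2. The edges a–e–b–c–a form a cycle, so G is not a tree and its treewidth is at least 2. Combining the bounds, tw(G) = 2.

Treewidth 2.
One such decomposition:
Bags: B1 = {a, c, e}  B2 = {b, c, e}  B3 = {c, d, e}
Tree: B1–B2, B2–B3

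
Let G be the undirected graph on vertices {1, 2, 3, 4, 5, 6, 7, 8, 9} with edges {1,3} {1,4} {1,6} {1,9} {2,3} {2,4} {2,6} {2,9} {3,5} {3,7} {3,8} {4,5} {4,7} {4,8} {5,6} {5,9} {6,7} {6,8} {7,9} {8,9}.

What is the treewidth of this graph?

A width-4 tree decomposition is:
Bags: B1 = {3, 4, 6, 7, 9}  B2 = {3, 4, 5, 6, 9}  B3 = {2, 3, 4, 6, 9}  B4 = {3, 4, 6, 8, 9}  B5 = {1, 3, 4, 6, 9}
Tree: B1–B2, B2–B3, B3–B4, B4–B5
Each bag holds 5 vertices, so the decomposition has width 4, which upper-bounds the treewidth. For the lower bound: the 5 vertex sets {3,7}, {4,5}, {2,9}, {6}, {8} are disjoint, each induces a connected subgraph, and every pair is joined by at least one edge of G. Contracting each set to a single vertex therefore yields K_{5} as a minor, and since treewidth is minor-monotone, tw(G) ≥ tw(K_{5}) = 4. Hence tw(G) = 4 exactly.

4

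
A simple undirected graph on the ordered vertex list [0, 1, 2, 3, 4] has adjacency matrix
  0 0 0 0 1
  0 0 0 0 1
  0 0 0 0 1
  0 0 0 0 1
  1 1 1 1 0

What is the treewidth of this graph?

A width-1 tree decomposition is:
Bags: B1 = {2, 4}  B2 = {0, 4}  B3 = {1, 4}  B4 = {3, 4}
Tree: B1–B2, B2–B3, B3–B4
The largest bag has 2 vertices, giving width 1; this decomposition certifies tw(G) ≤ 1. Since G has at least one edge (e.g. 4–2), it is not an edgeless graph, so tw(G) ≥ 1. Hence tw(G) = 1 exactly.

1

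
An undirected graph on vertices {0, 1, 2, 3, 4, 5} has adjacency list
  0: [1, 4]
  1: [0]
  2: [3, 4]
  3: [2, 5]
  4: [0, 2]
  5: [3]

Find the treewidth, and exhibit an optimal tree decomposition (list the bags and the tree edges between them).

Treewidth 1.
One optimal decomposition is:
Bags: B1 = {0, 1}  B2 = {0, 4}  B3 = {2, 4}  B4 = {2, 3}  B5 = {3, 5}
Tree: B1–B2, B2–B3, B3–B4, B4–B5

Each bag holds 2 vertices, so the decomposition has width 1, which upper-bounds the treewidth. Since G has at least one edge (e.g. 1–0), it is not an edgeless graph, so tw(G) ≥ 1. Therefore the treewidth is 1.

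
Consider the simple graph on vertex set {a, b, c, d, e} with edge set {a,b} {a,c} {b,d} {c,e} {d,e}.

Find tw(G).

A width-2 tree decomposition is:
Bags: B1 = {a, c, e}  B2 = {a, b, e}  B3 = {b, d, e}
Tree: B1–B2, B2–B3
The largest bag has 3 vertices, giving width 2; this decomposition certifies tw(G) ≤ 2. Since e–c–a–b–d–e is a cycle in G, G is not acyclic. Forests are exactly the graphs of treewidth ≤ 1, so tw(G) ≥ 2. Hence tw(G) = 2 exactly.

2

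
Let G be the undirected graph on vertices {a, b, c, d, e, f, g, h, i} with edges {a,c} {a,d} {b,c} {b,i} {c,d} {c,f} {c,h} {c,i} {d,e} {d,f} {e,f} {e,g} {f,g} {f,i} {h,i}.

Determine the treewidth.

2

A width-2 tree decomposition is:
Bags: B1 = {d, e, f}  B2 = {c, d, f}  B3 = {c, f, i}  B4 = {e, f, g}  B5 = {a, c, d}  B6 = {b, c, i}  B7 = {c, h, i}
Tree: B1–B2, B2–B3, B1–B4, B2–B5, B3–B6, B6–B7
Each bag holds 3 vertices, so the decomposition has width 2, which upper-bounds the treewidth. On the other hand G contains the 3-clique {e, f, g}. A clique must lie in a single bag of any decomposition, so no decomposition can have width below 2. Therefore the treewidth is 2.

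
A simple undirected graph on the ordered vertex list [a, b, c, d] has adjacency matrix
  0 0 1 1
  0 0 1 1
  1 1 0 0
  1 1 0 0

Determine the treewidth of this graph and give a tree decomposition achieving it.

Treewidth 2.
One optimal decomposition is:
Bags: B1 = {a, c, d}  B2 = {b, c, d}
Tree: B1–B2

Each bag holds 3 vertices, so the decomposition has width 2, which upper-bounds the treewidth. Since c–a–d–b–c is a cycle in G, G is not acyclic. Forests are exactly the graphs of treewidth ≤ 1, so tw(G) ≥ 2. Hence tw(G) = 2 exactly.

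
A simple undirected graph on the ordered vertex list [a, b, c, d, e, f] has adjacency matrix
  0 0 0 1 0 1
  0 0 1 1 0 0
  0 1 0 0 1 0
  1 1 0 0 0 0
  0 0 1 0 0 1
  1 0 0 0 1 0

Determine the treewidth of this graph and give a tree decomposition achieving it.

Treewidth 2.
Bags: B1 = {b, c, e}  B2 = {b, d, e}  B3 = {a, d, e}  B4 = {a, e, f}
Tree: B1–B2, B2–B3, B3–B4

The largest bag has 3 vertices, giving width 2; this decomposition certifies tw(G) ≤ 2. The edges e–c–b–d–a–f–e form a cycle, so G is not a tree and its treewidth is at least 2. Hence tw(G) = 2 exactly.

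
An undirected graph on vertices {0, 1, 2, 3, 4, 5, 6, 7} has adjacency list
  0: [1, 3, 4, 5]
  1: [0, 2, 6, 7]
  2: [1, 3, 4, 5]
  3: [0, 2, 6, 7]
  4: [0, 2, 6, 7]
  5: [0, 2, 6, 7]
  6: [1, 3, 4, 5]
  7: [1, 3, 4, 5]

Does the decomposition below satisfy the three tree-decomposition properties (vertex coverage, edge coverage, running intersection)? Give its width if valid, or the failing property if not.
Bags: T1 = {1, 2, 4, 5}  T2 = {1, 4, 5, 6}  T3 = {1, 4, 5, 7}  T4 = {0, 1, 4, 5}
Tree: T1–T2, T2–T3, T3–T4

A tree decomposition must satisfy three properties: every vertex lies in some bag; for every edge, both endpoints lie together in some bag; and for every vertex, the bags containing it form a connected subtree. Here vertex 3 appears in no bag, so the decomposition is invalid.

No — vertex 3 appears in no bag.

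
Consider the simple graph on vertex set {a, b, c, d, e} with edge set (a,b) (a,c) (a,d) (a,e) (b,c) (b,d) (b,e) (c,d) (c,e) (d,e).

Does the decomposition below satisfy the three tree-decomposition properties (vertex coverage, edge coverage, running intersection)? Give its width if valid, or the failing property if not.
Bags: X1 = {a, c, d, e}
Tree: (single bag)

A tree decomposition must satisfy three properties: every vertex lies in some bag; for every edge, both endpoints lie together in some bag; and for every vertex, the bags containing it form a connected subtree. Here vertex b appears in no bag, so the decomposition is invalid.

No — vertex b appears in no bag.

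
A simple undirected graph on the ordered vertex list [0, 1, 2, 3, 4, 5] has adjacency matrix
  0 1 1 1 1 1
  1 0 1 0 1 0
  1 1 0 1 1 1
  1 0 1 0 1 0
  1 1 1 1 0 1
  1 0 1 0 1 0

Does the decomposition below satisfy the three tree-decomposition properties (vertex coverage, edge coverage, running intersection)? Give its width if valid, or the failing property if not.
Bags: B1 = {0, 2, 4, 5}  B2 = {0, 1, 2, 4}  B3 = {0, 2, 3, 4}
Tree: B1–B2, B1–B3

Checking the three conditions: (i) the bags cover all of {0, 1, 2, 3, 4, 5}; (ii) for each edge, some bag contains both endpoints; (iii) the bags containing any fixed vertex form a subtree. All hold, so the decomposition is valid with width 4 − 1 = 3.

Yes; width 3.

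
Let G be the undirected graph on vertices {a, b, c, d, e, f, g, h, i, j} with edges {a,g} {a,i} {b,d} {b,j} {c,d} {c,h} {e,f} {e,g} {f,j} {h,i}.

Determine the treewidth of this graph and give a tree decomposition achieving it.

Treewidth 2.
Bags: B1 = {a, g, i}  B2 = {e, g, i}  B3 = {e, f, i}  B4 = {f, i, j}  B5 = {b, i, j}  B6 = {b, d, i}  B7 = {c, d, i}  B8 = {c, h, i}
Tree: B1–B2, B2–B3, B3–B4, B4–B5, B5–B6, B6–B7, B7–B8

Each bag holds 3 vertices, so the decomposition has width 2, which upper-bounds the treewidth. Since i–a–g–e–f–j–b–d–c–h–i is a cycle in G, G is not acyclic. Forests are exactly the graphs of treewidth ≤ 1, so tw(G) ≥ 2. The upper and lower bounds meet at 2, so that is the treewidth.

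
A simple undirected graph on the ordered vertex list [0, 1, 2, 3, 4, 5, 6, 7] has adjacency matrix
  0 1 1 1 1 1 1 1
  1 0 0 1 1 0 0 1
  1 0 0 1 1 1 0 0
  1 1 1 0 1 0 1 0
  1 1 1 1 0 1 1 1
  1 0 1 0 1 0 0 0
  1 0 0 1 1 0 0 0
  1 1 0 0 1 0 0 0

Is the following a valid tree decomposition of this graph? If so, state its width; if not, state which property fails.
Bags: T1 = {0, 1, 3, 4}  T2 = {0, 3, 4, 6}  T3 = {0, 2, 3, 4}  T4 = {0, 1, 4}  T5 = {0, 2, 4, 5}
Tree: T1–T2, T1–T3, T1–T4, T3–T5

A tree decomposition must satisfy three properties: every vertex lies in some bag; for every edge, both endpoints lie together in some bag; and for every vertex, the bags containing it form a connected subtree. Here vertex 7 appears in no bag, so the decomposition is invalid.

No — vertex 7 appears in no bag.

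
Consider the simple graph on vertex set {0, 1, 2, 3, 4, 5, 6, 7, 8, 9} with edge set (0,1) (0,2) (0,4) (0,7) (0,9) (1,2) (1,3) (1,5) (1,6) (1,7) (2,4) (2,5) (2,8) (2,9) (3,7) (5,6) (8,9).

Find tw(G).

A width-2 tree decomposition is:
Bags: B1 = {0, 1, 2}  B2 = {0, 2, 9}  B3 = {0, 1, 7}  B4 = {1, 2, 5}  B5 = {1, 3, 7}  B6 = {2, 8, 9}  B7 = {0, 2, 4}  B8 = {1, 5, 6}
Tree: B1–B2, B1–B3, B1–B4, B3–B5, B2–B6, B2–B7, B4–B8
The largest bag has 3 vertices, giving width 2; this decomposition certifies tw(G) ≤ 2. For the lower bound, the 3 vertices {2, 8, 9} are pairwise adjacent, and any tree decomposition puts a clique entirely inside one bag — forcing width ≥ 2. The upper and lower bounds meet at 2, so that is the treewidth.

2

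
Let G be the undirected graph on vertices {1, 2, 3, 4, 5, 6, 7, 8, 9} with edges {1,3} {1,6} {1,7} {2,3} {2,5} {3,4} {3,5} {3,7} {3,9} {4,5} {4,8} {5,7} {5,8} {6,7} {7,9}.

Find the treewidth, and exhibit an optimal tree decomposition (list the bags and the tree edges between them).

Treewidth 2.
One such decomposition:
Bags: B1 = {3, 4, 5}  B2 = {3, 5, 7}  B3 = {1, 3, 7}  B4 = {1, 6, 7}  B5 = {3, 7, 9}  B6 = {4, 5, 8}  B7 = {2, 3, 5}
Tree: B1–B2, B2–B3, B3–B4, B3–B5, B1–B6, B2–B7

The largest bag has 3 vertices, giving width 2; this decomposition certifies tw(G) ≤ 2. On the other hand G contains the 3-clique {4, 5, 8}. A clique must lie in a single bag of any decomposition, so no decomposition can have width below 2. Hence tw(G) = 2 exactly.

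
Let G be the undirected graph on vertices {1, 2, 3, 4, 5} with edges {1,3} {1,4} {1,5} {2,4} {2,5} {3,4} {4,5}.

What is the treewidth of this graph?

A width-2 tree decomposition is:
Bags: B1 = {1, 4, 5}  B2 = {1, 3, 4}  B3 = {2, 4, 5}
Tree: B1–B2, B1–B3
Every bag has size at most 3, so the width is 3 − 1 = 2 and tw(G) ≤ 2. On the other hand G contains the 3-clique {1, 3, 4}. A clique must lie in a single bag of any decomposition, so no decomposition can have width below 2. Therefore the treewidth is 2.

2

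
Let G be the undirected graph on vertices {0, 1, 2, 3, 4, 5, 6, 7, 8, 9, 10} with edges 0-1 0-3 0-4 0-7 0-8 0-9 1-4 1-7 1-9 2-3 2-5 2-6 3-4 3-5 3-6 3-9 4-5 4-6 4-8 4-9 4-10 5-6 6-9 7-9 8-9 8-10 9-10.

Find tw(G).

A width-3 tree decomposition is:
Bags: B1 = {0, 1, 4, 9}  B2 = {0, 1, 7, 9}  B3 = {0, 4, 8, 9}  B4 = {4, 8, 9, 10}  B5 = {0, 3, 4, 9}  B6 = {3, 4, 6, 9}  B7 = {3, 4, 5, 6}  B8 = {2, 3, 5, 6}
Tree: B1–B2, B1–B3, B3–B4, B3–B5, B5–B6, B6–B7, B7–B8
The largest bag has 4 vertices, giving width 3; this decomposition certifies tw(G) ≤ 3. On the other hand G contains the 4-clique {2, 3, 5, 6}. A clique must lie in a single bag of any decomposition, so no decomposition can have width below 3. Therefore the treewidth is 3.

3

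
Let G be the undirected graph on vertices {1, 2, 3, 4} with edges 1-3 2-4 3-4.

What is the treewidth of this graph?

1

A width-1 tree decomposition is:
Bags: B1 = {1, 3}  B2 = {3, 4}  B3 = {2, 4}
Tree: B1–B2, B2–B3
The largest bag has 2 vertices, giving width 1; this decomposition certifies tw(G) ≤ 1. Since G has at least one edge (e.g. 1–3), it is not an edgeless graph, so tw(G) ≥ 1. Combining the bounds, tw(G) = 1.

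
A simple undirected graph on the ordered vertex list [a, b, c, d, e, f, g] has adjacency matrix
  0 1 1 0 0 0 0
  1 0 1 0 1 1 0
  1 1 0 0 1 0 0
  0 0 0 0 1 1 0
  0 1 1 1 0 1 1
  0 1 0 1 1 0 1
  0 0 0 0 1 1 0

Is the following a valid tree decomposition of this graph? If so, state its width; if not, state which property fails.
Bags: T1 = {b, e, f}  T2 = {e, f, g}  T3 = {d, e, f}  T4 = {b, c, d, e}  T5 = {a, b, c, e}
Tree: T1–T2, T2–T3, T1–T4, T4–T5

No — bags containing vertex d are not connected in the tree.

A tree decomposition must satisfy three properties: every vertex lies in some bag; for every edge, both endpoints lie together in some bag; and for every vertex, the bags containing it form a connected subtree. Here bags containing vertex d are not connected in the tree, so the decomposition is invalid.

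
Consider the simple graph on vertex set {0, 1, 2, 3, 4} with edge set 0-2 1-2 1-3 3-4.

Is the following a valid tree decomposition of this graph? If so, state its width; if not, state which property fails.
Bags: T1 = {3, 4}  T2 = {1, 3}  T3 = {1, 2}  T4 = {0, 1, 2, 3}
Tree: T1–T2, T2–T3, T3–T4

No — bags containing vertex 3 are not connected in the tree.

A tree decomposition must satisfy three properties: every vertex lies in some bag; for every edge, both endpoints lie together in some bag; and for every vertex, the bags containing it form a connected subtree. Here bags containing vertex 3 are not connected in the tree, so the decomposition is invalid.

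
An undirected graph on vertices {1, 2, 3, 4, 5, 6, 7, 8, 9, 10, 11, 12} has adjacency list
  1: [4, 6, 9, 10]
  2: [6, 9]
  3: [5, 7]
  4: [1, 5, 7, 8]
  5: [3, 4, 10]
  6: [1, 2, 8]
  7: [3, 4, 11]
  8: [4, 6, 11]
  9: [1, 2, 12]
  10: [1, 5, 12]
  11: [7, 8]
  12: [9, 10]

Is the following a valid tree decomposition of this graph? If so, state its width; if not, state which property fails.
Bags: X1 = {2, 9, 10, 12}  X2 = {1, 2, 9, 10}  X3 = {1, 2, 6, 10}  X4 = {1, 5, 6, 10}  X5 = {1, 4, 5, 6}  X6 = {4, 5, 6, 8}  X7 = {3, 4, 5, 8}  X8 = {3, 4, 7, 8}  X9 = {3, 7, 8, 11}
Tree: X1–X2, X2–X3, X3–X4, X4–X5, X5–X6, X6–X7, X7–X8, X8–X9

Yes; width 3.

Every vertex of G appears in some bag (union = {1, 2, 3, 4, 5, 6, 7, 8, 9, 10, 11, 12}); every edge is covered by a bag; and for each vertex v the set of bags containing v is connected in the bag tree. The decomposition is therefore valid. The largest bag has 4 vertices, so the width is 3.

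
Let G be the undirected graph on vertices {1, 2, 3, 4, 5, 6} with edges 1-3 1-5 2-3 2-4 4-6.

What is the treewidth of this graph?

1

A width-1 tree decomposition is:
Bags: B1 = {1, 5}  B2 = {1, 3}  B3 = {2, 3}  B4 = {2, 4}  B5 = {4, 6}
Tree: B1–B2, B2–B3, B3–B4, B4–B5
Every bag has size at most 2, so the width is 2 − 1 = 1 and tw(G) ≤ 1. Any graph with an edge has treewidth ≥ 1, and G has the edge 5–1. Therefore the treewidth is 1.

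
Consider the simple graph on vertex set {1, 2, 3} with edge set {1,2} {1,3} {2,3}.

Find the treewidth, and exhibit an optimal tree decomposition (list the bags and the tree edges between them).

A single bag containing all 3 vertices is trivially a valid decomposition of width 2. Conversely, {1, 2, 3} is a clique of size 3, and the vertices of any clique must share a bag in every tree decomposition; so some bag has ≥ 3 vertices and tw(G) ≥ 2. Hence tw(G) = 2 exactly.

Treewidth 2.
Bags: B1 = {1, 2, 3}
Tree: (single bag)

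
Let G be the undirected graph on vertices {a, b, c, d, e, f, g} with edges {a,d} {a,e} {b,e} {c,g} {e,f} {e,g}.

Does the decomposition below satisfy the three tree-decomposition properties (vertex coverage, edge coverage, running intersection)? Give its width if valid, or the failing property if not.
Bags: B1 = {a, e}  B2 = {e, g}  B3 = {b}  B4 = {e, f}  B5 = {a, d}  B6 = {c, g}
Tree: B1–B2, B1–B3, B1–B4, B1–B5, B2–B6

A tree decomposition must satisfy three properties: every vertex lies in some bag; for every edge, both endpoints lie together in some bag; and for every vertex, the bags containing it form a connected subtree. Here edge (e,b) lies in no bag, so the decomposition is invalid.

No — edge (e,b) lies in no bag.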